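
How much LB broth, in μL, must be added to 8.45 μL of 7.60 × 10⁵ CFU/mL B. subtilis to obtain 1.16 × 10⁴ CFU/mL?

V₂ = C₁V₁/C₂ = 7.60 × 10⁵ × 8.45 / 1.16 × 10⁴ = 554 μL.
Diluent to add = V₂ − V₁ = 554 − 8.45 = 545 μL.

545 μL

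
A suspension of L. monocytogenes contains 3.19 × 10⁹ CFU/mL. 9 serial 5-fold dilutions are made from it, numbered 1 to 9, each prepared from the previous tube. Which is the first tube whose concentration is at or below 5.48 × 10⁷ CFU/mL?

tube 3

Tube n has concentration 3.19 × 10⁹ CFU/mL / 5ⁿ.
Need 5ⁿ ≥ 3.19 × 10⁹ CFU/mL / 5.48 × 10⁷ CFU/mL = 58.2, so n ≥ 2.53.
First such tube: n = 3.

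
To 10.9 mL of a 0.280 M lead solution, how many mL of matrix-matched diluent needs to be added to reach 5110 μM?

586 mL

5110 μM = 5.11 × 10⁻³ M.
V₂ = C₁V₁/C₂ = 0.280 × 10.9 / 5.11 × 10⁻³ = 597 mL.
Diluent to add = V₂ − V₁ = 597 − 10.9 = 586 mL.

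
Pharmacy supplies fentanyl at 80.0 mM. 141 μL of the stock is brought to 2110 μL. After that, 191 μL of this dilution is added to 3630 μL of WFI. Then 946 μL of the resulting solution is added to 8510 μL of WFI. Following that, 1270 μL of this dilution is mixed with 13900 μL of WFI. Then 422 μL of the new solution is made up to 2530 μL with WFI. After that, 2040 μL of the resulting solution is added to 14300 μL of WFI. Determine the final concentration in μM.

Overall dilution factor = 14.96 × 20.01 × 9.996 × 11.94 × 5.995 × 8.010 = 1.72 × 10⁶.
80.0 mM / 1.72 × 10⁶ = 4.66 × 10⁻⁵ mM = 0.0466 μM.

0.0466 μM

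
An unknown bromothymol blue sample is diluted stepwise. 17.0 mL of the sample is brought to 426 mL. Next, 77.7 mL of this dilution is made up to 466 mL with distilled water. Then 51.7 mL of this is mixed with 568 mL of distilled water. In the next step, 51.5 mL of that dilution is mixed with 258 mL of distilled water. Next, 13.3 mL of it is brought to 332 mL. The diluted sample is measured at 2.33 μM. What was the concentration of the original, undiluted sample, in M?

0.630 M

Overall dilution factor = 25.06 × 5.997 × 11.99 × 6.010 × 24.96 = 2.70 × 10⁵.
Original = 2.33 μM × 2.70 × 10⁵ = 6.30 × 10⁵ μM = 0.630 M.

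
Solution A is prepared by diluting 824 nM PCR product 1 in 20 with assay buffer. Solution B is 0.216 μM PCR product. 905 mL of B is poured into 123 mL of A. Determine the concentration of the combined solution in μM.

C_A = 824 nM / 20 = 41.2 nM.
C_B = 0.216 μM = 216 nM.
C_mix = (C_A·V_A + C_B·V_B)/(V_A + V_B) = (41.2×123 + 216×905) / 1028 = 195 nM = 0.195 μM.

0.195 μM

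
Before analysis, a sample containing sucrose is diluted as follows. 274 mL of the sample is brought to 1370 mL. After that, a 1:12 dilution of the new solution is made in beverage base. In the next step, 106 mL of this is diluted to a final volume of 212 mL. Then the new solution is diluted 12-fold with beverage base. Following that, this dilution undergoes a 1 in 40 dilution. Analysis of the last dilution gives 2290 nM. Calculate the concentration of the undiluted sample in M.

0.132 M

Overall dilution factor = 5 × 12 × 2 × 12 × 40 = 5.76 × 10⁴.
Original = 2290 nM × 5.76 × 10⁴ = 1.32 × 10⁸ nM = 0.132 M.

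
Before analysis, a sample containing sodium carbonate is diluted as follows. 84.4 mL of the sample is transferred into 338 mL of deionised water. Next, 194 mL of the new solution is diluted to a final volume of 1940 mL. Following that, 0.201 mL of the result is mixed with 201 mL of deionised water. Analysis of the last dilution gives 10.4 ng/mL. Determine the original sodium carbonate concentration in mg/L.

521 mg/L

Overall dilution factor = 5.005 × 10 × 1001 = 5.01 × 10⁴.
Original = 10.4 ng/mL × 5.01 × 10⁴ = 5.21 × 10⁵ ng/mL = 521 mg/L.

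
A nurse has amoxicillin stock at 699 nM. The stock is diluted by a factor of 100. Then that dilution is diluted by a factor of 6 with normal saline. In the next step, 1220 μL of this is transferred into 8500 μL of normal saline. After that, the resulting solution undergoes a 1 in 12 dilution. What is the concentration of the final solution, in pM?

Overall dilution factor = 100 × 6 × 7.967 × 12 = 5.74 × 10⁴.
699 nM / 5.74 × 10⁴ = 0.0122 nM = 12.2 pM.

12.2 pM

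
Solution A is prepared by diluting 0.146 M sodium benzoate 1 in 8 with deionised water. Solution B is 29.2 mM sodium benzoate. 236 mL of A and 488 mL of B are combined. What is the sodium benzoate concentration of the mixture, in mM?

25.6 mM

C_A = 0.146 M / 8 = 0.0182 M.
C_B = 29.2 mM = 0.0292 M.
C_mix = (C_A·V_A + C_B·V_B)/(V_A + V_B) = (0.0182×236 + 0.0292×488) / 724.0 = 0.0256 M = 25.6 mM.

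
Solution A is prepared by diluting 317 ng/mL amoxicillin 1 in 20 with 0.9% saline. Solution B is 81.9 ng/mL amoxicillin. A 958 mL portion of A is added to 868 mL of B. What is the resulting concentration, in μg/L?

47.2 μg/L

C_A = 317 ng/mL / 20 = 15.8 ng/mL.
C_mix = (C_A·V_A + C_B·V_B)/(V_A + V_B) = (15.8×958 + 81.9×868) / 1826 = 47.2 ng/mL = 47.2 μg/L.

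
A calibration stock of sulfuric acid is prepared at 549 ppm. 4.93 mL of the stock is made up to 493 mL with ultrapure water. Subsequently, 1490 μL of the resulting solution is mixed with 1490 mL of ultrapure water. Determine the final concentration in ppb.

Overall dilution factor = 100 × 1001 = 1.00 × 10⁵.
549 ppm / 1.00 × 10⁵ = 5.48 × 10⁻³ ppm = 5.48 ppb.

5.48 ppb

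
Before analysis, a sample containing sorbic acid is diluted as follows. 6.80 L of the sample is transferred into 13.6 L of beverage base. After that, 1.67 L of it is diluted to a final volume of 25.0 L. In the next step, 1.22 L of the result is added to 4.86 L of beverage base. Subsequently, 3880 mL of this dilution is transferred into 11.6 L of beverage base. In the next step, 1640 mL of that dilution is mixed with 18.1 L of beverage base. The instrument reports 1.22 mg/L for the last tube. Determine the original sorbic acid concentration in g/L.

13.1 g/L

Overall dilution factor = 3 × 14.97 × 4.984 × 3.990 × 12.04 = 1.07 × 10⁴.
Original = 1.22 mg/L × 1.07 × 10⁴ = 1.31 × 10⁴ mg/L = 13.1 g/L.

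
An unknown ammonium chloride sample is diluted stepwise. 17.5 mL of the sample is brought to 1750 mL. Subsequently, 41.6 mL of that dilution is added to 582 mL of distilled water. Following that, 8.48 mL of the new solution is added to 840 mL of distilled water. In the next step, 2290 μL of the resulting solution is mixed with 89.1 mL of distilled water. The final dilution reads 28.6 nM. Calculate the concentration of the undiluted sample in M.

Overall dilution factor = 100 × 14.99 × 100.1 × 39.91 = 5.99 × 10⁶.
Original = 28.6 nM × 5.99 × 10⁶ = 1.71 × 10⁸ nM = 0.171 M.

0.171 M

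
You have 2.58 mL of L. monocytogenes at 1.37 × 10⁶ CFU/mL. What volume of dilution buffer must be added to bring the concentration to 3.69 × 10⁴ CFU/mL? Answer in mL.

V₂ = C₁V₁/C₂ = 1.37 × 10⁶ × 2.58 / 3.69 × 10⁴ = 95.8 mL.
Diluent to add = V₂ − V₁ = 95.8 − 2.58 = 93.2 mL.

93.2 mL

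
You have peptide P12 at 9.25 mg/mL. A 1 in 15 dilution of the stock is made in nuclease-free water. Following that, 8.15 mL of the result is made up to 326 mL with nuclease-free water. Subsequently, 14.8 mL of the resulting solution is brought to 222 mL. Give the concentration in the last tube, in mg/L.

Overall dilution factor = 15 × 40 × 15 = 9000.
9.25 mg/mL / 9000 = 1.03 × 10⁻³ mg/mL = 1.03 mg/L.

1.03 mg/L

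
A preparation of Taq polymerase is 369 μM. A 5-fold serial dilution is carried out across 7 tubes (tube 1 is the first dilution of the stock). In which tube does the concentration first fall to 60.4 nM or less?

Tube n has concentration 369 μM / 5ⁿ.
Need 5ⁿ ≥ 369 μM / 60.4 nM = 6109, so n ≥ 5.42.
First such tube: n = 6.

tube 6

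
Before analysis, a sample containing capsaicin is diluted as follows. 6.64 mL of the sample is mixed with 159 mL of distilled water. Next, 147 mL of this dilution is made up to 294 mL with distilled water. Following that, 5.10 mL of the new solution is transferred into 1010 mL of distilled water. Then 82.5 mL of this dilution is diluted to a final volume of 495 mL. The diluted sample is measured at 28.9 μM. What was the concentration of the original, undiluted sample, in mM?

1720 mM

Overall dilution factor = 24.95 × 2 × 199.0 × 6 = 5.96 × 10⁴.
Original = 28.9 μM × 5.96 × 10⁴ = 1.72 × 10⁶ μM = 1720 mM.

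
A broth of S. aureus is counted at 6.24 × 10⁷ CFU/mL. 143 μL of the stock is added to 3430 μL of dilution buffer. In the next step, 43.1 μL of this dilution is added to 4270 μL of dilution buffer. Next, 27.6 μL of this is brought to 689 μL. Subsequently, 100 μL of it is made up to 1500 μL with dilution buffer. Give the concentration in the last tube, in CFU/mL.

66.6 CFU/mL

Overall dilution factor = 24.99 × 100.1 × 24.96 × 15 = 9.36 × 10⁵.
6.24 × 10⁷ CFU/mL / 9.36 × 10⁵ = 66.6 CFU/mL.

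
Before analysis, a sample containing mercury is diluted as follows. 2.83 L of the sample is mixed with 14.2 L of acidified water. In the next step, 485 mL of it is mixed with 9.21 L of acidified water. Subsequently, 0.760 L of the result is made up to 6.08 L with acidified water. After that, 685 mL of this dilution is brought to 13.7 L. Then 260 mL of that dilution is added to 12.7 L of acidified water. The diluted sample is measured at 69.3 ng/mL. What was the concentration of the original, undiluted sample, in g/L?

66.5 g/L

Overall dilution factor = 6.018 × 19.99 × 8 × 20 × 49.85 = 9.59 × 10⁵.
Original = 69.3 ng/mL × 9.59 × 10⁵ = 6.65 × 10⁷ ng/mL = 66.5 g/L.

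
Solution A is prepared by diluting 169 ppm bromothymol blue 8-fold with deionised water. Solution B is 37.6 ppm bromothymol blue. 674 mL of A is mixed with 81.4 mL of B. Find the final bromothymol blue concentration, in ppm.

22.9 ppm

C_A = 169 ppm / 8 = 21.1 ppm.
C_mix = (C_A·V_A + C_B·V_B)/(V_A + V_B) = (21.1×674 + 37.6×81.4) / 755.4 = 22.9 ppm.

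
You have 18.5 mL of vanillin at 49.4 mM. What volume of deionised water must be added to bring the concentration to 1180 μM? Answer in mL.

1180 μM = 1.18 mM.
V₂ = C₁V₁/C₂ = 49.4 × 18.5 / 1.18 = 774 mL.
Diluent to add = V₂ − V₁ = 774 − 18.5 = 756 mL.

756 mL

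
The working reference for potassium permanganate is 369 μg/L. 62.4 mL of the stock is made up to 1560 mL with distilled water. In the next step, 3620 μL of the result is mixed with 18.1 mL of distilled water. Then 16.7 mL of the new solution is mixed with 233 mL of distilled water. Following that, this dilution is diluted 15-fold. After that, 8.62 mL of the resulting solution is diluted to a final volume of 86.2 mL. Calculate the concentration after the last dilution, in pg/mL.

Overall dilution factor = 25 × 6 × 14.95 × 15 × 10 = 3.36 × 10⁵.
369 μg/L / 3.36 × 10⁵ = 1.10 × 10⁻³ μg/L = 1.10 pg/mL.

1.10 pg/mL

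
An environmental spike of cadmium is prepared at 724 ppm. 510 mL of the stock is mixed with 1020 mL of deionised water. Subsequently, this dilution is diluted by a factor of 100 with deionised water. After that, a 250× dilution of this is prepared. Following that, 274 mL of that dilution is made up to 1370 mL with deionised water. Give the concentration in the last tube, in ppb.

Overall dilution factor = 3 × 100 × 250 × 5 = 3.75 × 10⁵.
724 ppm / 3.75 × 10⁵ = 1.93 × 10⁻³ ppm = 1.93 ppb.

1.93 ppb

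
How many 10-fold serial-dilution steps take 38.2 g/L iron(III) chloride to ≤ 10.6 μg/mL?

Need 10ⁿ ≥ 3604, so n ≥ log(3604)/log(10) = 3.56.
Minimum whole steps: n = 4.

4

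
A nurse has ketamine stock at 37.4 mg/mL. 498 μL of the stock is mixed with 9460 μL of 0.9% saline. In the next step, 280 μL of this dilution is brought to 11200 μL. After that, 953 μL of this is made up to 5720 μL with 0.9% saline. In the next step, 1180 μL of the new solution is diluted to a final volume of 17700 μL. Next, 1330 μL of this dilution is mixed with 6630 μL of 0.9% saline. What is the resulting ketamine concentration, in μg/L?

Overall dilution factor = 20.00 × 40 × 6.002 × 15 × 5.985 = 4.31 × 10⁵.
37.4 mg/mL / 4.31 × 10⁵ = 8.68 × 10⁻⁵ mg/mL = 86.8 μg/L.

86.8 μg/L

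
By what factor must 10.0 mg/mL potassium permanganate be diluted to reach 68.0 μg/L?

1.47 × 10⁵

Factor = C₀/C_target = 10.0 mg/mL / 68.0 μg/L = 1.47 × 10⁵.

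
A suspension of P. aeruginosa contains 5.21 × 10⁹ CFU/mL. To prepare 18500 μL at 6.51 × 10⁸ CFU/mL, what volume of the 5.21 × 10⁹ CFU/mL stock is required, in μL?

2310 μL

V₁ = C₂V₂/C₁ = 6.51 × 10⁸ × 18500 / 5.21 × 10⁹ = 2312 μL.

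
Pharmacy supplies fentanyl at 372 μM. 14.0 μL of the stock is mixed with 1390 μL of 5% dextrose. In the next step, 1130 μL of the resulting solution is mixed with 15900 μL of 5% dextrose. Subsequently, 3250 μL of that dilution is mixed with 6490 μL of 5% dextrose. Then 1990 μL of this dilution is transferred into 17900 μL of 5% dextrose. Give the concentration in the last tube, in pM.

8220 pM

Overall dilution factor = 100.3 × 15.07 × 2.997 × 9.995 = 4.53 × 10⁴.
372 μM / 4.53 × 10⁴ = 8.22 × 10⁻³ μM = 8220 pM.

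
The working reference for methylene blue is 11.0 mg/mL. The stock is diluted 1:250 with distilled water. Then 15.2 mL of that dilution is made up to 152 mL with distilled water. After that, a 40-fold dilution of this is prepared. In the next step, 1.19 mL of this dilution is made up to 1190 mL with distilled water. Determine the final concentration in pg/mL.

110 pg/mL

Overall dilution factor = 250 × 10 × 40 × 1000 = 1.00 × 10⁸.
11.0 mg/mL / 1.00 × 10⁸ = 1.10 × 10⁻⁷ mg/mL = 110 pg/mL.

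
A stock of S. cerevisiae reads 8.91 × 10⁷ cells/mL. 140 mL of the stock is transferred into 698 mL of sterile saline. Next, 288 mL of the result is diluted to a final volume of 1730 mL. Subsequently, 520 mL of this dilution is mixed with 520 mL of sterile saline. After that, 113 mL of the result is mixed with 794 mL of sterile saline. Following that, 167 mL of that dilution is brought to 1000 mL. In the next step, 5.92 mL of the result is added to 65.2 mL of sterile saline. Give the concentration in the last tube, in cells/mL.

2150 cells/mL

Overall dilution factor = 5.986 × 6.007 × 2 × 8.027 × 5.988 × 12.01 = 4.15 × 10⁴.
8.91 × 10⁷ cells/mL / 4.15 × 10⁴ = 2150 cells/mL.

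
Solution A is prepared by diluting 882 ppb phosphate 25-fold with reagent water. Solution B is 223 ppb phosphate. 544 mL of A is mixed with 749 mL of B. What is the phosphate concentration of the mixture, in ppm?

C_A = 882 ppb / 25 = 35.3 ppb.
C_mix = (C_A·V_A + C_B·V_B)/(V_A + V_B) = (35.3×544 + 223×749) / 1293 = 144 ppb = 0.144 ppm.

0.144 ppm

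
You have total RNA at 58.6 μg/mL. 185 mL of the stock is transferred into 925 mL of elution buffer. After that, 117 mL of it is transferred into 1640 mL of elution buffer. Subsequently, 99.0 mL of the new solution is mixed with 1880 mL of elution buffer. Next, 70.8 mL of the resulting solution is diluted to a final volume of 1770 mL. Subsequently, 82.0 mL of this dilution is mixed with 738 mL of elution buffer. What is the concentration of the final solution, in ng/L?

130 ng/L

Overall dilution factor = 6 × 15.02 × 19.99 × 25 × 10 = 4.50 × 10⁵.
58.6 μg/mL / 4.50 × 10⁵ = 1.30 × 10⁻⁴ μg/mL = 130 ng/L.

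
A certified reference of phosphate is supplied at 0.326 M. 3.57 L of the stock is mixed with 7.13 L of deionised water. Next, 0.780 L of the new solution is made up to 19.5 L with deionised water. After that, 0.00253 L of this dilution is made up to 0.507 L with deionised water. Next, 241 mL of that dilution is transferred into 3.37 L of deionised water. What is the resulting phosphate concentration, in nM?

Overall dilution factor = 2.997 × 25 × 200.4 × 14.98 = 2.25 × 10⁵.
0.326 M / 2.25 × 10⁵ = 1.45 × 10⁻⁶ M = 1450 nM.

1450 nM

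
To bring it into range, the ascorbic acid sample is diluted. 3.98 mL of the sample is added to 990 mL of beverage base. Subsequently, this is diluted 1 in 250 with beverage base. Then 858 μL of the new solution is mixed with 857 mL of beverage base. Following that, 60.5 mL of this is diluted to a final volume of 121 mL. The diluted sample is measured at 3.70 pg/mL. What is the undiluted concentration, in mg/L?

462 mg/L

Overall dilution factor = 249.7 × 250 × 999.8 × 2 = 1.25 × 10⁸.
Original = 3.70 pg/mL × 1.25 × 10⁸ = 4.62 × 10⁸ pg/mL = 462 mg/L.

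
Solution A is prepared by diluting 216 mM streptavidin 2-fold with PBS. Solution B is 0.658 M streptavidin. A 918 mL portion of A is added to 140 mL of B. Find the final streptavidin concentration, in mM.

181 mM

C_A = 216 mM / 2 = 108 mM.
C_B = 0.658 M = 658 mM.
C_mix = (C_A·V_A + C_B·V_B)/(V_A + V_B) = (108×918 + 658×140) / 1058 = 181 mM.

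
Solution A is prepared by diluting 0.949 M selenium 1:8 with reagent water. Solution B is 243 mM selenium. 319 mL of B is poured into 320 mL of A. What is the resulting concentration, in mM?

181 mM

C_A = 0.949 M / 8 = 0.119 M.
C_B = 243 mM = 0.243 M.
C_mix = (C_A·V_A + C_B·V_B)/(V_A + V_B) = (0.119×320 + 0.243×319) / 639.0 = 0.181 M = 181 mM.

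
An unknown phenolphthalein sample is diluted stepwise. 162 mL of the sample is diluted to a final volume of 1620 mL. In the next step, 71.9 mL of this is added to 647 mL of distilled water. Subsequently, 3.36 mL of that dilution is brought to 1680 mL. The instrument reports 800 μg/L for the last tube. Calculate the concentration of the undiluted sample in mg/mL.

Overall dilution factor = 10 × 9.999 × 500 = 5.00 × 10⁴.
Original = 800 μg/L × 5.00 × 10⁴ = 4.00 × 10⁷ μg/L = 40.0 mg/mL.

40.0 mg/mL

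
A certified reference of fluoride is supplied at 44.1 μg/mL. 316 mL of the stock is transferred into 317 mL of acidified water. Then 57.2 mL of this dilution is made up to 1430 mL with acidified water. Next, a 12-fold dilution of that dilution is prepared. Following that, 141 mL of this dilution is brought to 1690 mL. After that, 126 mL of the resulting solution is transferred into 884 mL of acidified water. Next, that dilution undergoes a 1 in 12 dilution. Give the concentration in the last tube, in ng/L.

63.7 ng/L

Overall dilution factor = 2.003 × 25 × 12 × 11.99 × 8.016 × 12 = 6.93 × 10⁵.
44.1 μg/mL / 6.93 × 10⁵ = 6.37 × 10⁻⁵ μg/mL = 63.7 ng/L.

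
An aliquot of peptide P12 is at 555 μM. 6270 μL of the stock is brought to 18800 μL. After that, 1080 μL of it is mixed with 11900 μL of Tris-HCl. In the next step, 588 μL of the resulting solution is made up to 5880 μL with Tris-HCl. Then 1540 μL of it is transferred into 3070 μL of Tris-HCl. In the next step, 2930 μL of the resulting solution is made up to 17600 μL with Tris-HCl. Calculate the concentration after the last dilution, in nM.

Overall dilution factor = 2.998 × 12.02 × 10 × 2.994 × 6.007 = 6480.
555 μM / 6480 = 0.0856 μM = 85.6 nM.

85.6 nM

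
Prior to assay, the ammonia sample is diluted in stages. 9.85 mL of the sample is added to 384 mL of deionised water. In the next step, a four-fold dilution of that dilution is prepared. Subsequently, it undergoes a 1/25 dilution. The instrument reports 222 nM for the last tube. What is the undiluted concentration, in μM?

Overall dilution factor = 39.98 × 4 × 25 = 3998.
Original = 222 nM × 3998 = 8.88 × 10⁵ nM = 888 μM.

888 μM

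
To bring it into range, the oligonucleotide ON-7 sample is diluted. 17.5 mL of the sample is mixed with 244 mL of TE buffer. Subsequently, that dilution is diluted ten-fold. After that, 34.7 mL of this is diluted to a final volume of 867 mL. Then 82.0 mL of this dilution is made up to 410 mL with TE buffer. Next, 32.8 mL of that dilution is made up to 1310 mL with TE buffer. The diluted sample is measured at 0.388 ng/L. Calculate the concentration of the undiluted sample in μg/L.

Overall dilution factor = 14.94 × 10 × 24.99 × 5 × 39.94 = 7.46 × 10⁵.
Original = 0.388 ng/L × 7.46 × 10⁵ = 2.89 × 10⁵ ng/L = 289 μg/L.

289 μg/L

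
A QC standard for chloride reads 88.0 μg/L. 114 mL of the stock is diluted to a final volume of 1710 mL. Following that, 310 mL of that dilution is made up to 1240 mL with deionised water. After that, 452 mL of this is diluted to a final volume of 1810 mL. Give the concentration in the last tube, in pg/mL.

366 pg/mL

Overall dilution factor = 15 × 4 × 4.004 = 240.
88.0 μg/L / 240 = 0.366 μg/L = 366 pg/mL.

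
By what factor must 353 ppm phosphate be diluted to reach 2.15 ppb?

Factor = C₀/C_target = 353 ppm / 2.15 ppb = 1.64 × 10⁵.

1.64 × 10⁵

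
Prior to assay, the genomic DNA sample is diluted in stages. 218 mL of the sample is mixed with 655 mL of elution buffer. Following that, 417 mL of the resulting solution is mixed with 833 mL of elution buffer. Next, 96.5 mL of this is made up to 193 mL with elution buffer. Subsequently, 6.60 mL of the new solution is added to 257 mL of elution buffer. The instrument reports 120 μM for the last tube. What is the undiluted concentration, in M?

Overall dilution factor = 4.005 × 2.998 × 2 × 39.94 = 959.
Original = 120 μM × 959 = 1.15 × 10⁵ μM = 0.115 M.

0.115 M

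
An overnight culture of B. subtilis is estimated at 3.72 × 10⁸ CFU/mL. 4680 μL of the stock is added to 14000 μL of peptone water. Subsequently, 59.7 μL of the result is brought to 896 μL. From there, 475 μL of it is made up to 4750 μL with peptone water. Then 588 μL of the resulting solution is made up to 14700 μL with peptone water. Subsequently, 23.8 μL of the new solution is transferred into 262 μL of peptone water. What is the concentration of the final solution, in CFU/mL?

Overall dilution factor = 3.991 × 15.01 × 10 × 25 × 12.01 = 1.80 × 10⁵.
3.72 × 10⁸ CFU/mL / 1.80 × 10⁵ = 2070 CFU/mL.

2070 CFU/mL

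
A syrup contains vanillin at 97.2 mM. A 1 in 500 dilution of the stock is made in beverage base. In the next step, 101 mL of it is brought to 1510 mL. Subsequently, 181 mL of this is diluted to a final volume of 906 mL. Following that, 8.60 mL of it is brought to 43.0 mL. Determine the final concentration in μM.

0.520 μM

Overall dilution factor = 500 × 14.95 × 5.006 × 5 = 1.87 × 10⁵.
97.2 mM / 1.87 × 10⁵ = 5.20 × 10⁻⁴ mM = 0.520 μM.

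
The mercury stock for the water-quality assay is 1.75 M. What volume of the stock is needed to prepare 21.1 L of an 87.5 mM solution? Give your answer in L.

87.5 mM = 0.0875 M.
V₁ = C₂V₂/C₁ = 0.0875 × 21.1 / 1.75 = 1.06 L.

1.06 L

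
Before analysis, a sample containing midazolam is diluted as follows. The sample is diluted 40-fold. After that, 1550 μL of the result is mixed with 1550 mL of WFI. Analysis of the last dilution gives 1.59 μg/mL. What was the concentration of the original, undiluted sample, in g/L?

63.7 g/L

Overall dilution factor = 40 × 1001 = 4.00 × 10⁴.
Original = 1.59 μg/mL × 4.00 × 10⁴ = 6.37 × 10⁴ μg/mL = 63.7 g/L.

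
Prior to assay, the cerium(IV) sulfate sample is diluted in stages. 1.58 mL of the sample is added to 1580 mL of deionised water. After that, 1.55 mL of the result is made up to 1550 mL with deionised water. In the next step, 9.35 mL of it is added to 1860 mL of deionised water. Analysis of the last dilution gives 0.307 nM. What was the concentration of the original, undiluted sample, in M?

0.0614 M

Overall dilution factor = 1001 × 1000 × 199.9 = 2.00 × 10⁸.
Original = 0.307 nM × 2.00 × 10⁸ = 6.14 × 10⁷ nM = 0.0614 M.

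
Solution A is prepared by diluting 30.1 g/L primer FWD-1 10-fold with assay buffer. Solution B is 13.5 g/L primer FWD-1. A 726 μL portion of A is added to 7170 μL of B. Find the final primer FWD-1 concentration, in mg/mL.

C_A = 30.1 g/L / 10 = 3.01 g/L.
C_mix = (C_A·V_A + C_B·V_B)/(V_A + V_B) = (3.01×726 + 13.5×7170) / 7896 = 12.5 g/L = 12.5 mg/mL.

12.5 mg/mL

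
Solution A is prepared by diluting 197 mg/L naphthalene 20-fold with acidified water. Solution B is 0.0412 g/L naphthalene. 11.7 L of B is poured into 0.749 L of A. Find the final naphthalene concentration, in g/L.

C_A = 197 mg/L / 20 = 9.85 mg/L.
C_B = 0.0412 g/L = 41.2 mg/L.
C_mix = (C_A·V_A + C_B·V_B)/(V_A + V_B) = (9.85×0.749 + 41.2×11.7) / 12.45 = 39.3 mg/L = 0.0393 g/L.

0.0393 g/L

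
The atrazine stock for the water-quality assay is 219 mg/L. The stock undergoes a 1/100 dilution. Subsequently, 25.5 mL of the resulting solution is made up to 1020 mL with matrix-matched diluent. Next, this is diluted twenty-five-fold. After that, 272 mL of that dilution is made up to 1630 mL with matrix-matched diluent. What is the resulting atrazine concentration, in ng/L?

365 ng/L

Overall dilution factor = 100 × 40 × 25 × 5.993 = 5.99 × 10⁵.
219 mg/L / 5.99 × 10⁵ = 3.65 × 10⁻⁴ mg/L = 365 ng/L.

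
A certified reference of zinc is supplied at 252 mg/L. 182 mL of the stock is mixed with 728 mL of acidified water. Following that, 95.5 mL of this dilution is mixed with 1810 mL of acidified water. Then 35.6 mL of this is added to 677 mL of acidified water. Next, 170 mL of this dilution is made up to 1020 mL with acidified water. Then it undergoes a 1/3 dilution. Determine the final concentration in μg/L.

7.01 μg/L

Overall dilution factor = 5 × 19.95 × 20.02 × 6 × 3 = 3.59 × 10⁴.
252 mg/L / 3.59 × 10⁴ = 7.01 × 10⁻³ mg/L = 7.01 μg/L.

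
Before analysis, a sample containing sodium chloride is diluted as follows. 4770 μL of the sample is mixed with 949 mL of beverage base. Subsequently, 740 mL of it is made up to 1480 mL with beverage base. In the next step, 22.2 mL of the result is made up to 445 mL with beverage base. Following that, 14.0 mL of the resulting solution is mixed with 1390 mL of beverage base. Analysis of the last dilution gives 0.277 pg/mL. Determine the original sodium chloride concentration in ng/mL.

Overall dilution factor = 200.0 × 2 × 20.05 × 100.3 = 8.04 × 10⁵.
Original = 0.277 pg/mL × 8.04 × 10⁵ = 2.23 × 10⁵ pg/mL = 223 ng/mL.

223 ng/mL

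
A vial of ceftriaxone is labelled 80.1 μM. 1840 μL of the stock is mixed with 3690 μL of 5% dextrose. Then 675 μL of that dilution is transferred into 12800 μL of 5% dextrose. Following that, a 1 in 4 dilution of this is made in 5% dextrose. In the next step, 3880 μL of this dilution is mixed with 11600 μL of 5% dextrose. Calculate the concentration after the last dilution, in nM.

Overall dilution factor = 3.005 × 19.96 × 4 × 3.990 = 957.
80.1 μM / 957 = 0.0837 μM = 83.7 nM.

83.7 nM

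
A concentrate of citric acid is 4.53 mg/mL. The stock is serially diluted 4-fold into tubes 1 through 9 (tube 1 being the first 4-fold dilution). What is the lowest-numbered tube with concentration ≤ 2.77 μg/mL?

Tube n has concentration 4.53 mg/mL / 4ⁿ.
Need 4ⁿ ≥ 4.53 mg/mL / 2.77 μg/mL = 1635, so n ≥ 5.34.
First such tube: n = 6.

tube 6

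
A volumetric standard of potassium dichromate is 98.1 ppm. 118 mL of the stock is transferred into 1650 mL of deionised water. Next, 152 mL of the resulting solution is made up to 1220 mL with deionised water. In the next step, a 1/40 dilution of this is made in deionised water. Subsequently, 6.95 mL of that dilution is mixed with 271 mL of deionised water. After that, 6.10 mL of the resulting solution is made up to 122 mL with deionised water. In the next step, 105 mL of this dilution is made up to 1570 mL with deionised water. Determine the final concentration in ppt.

1.71 ppt

Overall dilution factor = 14.98 × 8.026 × 40 × 39.99 × 20 × 14.95 = 5.75 × 10⁷.
98.1 ppm / 5.75 × 10⁷ = 1.71 × 10⁻⁶ ppm = 1.71 ppt.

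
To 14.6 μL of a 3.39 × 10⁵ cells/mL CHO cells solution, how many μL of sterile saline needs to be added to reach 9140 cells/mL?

V₂ = C₁V₁/C₂ = 3.39 × 10⁵ × 14.6 / 9140 = 542 μL.
Diluent to add = V₂ − V₁ = 542 − 14.6 = 527 μL.

527 μL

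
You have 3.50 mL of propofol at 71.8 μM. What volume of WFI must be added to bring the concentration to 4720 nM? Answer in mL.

4720 nM = 4.72 μM.
V₂ = C₁V₁/C₂ = 71.8 × 3.50 / 4.72 = 53.2 mL.
Diluent to add = V₂ − V₁ = 53.2 − 3.50 = 49.7 mL.

49.7 mL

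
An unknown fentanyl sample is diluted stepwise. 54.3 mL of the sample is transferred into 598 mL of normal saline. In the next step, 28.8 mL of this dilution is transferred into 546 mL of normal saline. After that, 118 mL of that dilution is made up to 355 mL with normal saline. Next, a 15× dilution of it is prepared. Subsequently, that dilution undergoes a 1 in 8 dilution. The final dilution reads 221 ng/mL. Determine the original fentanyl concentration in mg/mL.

19.1 mg/mL

Overall dilution factor = 12.01 × 19.96 × 3.008 × 15 × 8 = 8.66 × 10⁴.
Original = 221 ng/mL × 8.66 × 10⁴ = 1.91 × 10⁷ ng/mL = 19.1 mg/mL.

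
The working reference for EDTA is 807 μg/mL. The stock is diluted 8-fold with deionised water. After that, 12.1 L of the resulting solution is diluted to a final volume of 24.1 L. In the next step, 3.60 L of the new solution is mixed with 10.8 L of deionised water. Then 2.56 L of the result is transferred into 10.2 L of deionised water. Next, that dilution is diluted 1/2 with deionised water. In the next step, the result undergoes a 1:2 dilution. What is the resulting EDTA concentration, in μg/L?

Overall dilution factor = 8 × 1.992 × 4 × 4.984 × 2 × 2 = 1271.
807 μg/mL / 1271 = 0.635 μg/mL = 635 μg/L.

635 μg/L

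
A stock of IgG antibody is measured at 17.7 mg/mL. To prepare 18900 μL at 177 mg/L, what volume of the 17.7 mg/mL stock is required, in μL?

177 mg/L = 0.177 mg/mL.
V₁ = C₂V₂/C₁ = 0.177 × 18900 / 17.7 = 189 μL.

189 μL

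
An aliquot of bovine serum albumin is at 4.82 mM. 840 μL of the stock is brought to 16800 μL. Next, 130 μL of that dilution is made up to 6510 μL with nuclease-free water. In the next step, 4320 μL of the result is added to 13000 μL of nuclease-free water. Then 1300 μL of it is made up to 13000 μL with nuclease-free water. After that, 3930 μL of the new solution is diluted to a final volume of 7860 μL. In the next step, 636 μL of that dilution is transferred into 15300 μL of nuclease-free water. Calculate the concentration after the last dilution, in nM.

Overall dilution factor = 20 × 50.08 × 4.009 × 10 × 2 × 25.06 = 2.01 × 10⁶.
4.82 mM / 2.01 × 10⁶ = 2.40 × 10⁻⁶ mM = 2.40 nM.

2.40 nM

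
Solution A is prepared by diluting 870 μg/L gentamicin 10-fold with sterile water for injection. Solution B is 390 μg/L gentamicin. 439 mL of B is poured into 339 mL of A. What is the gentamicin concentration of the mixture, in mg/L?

C_A = 870 μg/L / 10 = 87.0 μg/L.
C_mix = (C_A·V_A + C_B·V_B)/(V_A + V_B) = (87.0×339 + 390×439) / 778.0 = 258 μg/L = 0.258 mg/L.

0.258 mg/L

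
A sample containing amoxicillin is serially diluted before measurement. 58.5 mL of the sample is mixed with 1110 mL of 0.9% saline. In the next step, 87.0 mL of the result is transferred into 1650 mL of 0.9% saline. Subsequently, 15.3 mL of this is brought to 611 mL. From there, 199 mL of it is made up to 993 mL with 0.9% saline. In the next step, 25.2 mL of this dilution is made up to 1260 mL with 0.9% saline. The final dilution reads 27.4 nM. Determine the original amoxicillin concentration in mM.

Overall dilution factor = 19.97 × 19.97 × 39.93 × 4.990 × 50 = 3.97 × 10⁶.
Original = 27.4 nM × 3.97 × 10⁶ = 1.09 × 10⁸ nM = 109 mM.

109 mM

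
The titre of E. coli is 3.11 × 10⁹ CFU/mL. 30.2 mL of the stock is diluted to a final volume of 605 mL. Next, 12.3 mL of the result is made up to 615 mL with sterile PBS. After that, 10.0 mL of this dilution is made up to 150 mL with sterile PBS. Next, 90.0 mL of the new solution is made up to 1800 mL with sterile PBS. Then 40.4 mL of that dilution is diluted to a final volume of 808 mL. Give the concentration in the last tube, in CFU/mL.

Overall dilution factor = 20.03 × 50 × 15 × 20 × 20 = 6.01 × 10⁶.
3.11 × 10⁹ CFU/mL / 6.01 × 10⁶ = 517 CFU/mL.

517 CFU/mL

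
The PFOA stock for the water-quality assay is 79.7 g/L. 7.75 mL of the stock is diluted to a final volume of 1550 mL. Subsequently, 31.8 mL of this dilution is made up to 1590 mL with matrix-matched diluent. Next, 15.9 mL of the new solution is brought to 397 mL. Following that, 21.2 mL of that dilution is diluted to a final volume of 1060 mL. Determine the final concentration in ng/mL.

Overall dilution factor = 200 × 50 × 24.97 × 50 = 1.25 × 10⁷.
79.7 g/L / 1.25 × 10⁷ = 6.38 × 10⁻⁶ g/L = 6.38 ng/mL.

6.38 ng/mL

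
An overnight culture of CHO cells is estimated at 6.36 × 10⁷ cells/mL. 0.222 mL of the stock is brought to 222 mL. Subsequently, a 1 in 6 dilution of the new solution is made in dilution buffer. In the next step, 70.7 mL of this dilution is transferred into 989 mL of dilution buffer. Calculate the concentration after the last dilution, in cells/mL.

707 cells/mL

Overall dilution factor = 1000 × 6 × 14.99 = 8.99 × 10⁴.
6.36 × 10⁷ cells/mL / 8.99 × 10⁴ = 707 cells/mL.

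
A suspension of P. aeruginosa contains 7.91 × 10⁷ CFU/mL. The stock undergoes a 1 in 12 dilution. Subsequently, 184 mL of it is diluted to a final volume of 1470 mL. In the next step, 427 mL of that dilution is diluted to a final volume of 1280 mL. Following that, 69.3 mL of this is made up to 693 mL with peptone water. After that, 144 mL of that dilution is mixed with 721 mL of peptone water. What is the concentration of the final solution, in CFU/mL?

Overall dilution factor = 12 × 7.989 × 2.998 × 10 × 6.007 = 1.73 × 10⁴.
7.91 × 10⁷ CFU/mL / 1.73 × 10⁴ = 4580 CFU/mL.

4580 CFU/mL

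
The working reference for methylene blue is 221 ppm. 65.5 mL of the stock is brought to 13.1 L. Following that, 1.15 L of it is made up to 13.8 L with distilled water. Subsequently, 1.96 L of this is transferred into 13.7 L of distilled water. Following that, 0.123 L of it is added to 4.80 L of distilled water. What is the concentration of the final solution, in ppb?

0.288 ppb

Overall dilution factor = 200 × 12 × 7.990 × 40.02 = 7.67 × 10⁵.
221 ppm / 7.67 × 10⁵ = 2.88 × 10⁻⁴ ppm = 0.288 ppb.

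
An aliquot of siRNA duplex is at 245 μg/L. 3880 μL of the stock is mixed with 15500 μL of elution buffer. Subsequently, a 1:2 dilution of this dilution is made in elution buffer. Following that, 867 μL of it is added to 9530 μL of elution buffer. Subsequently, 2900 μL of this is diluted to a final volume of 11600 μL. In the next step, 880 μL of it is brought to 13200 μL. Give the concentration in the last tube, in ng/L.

Overall dilution factor = 4.995 × 2 × 11.99 × 4 × 15 = 7188.
245 μg/L / 7188 = 0.0341 μg/L = 34.1 ng/L.

34.1 ng/L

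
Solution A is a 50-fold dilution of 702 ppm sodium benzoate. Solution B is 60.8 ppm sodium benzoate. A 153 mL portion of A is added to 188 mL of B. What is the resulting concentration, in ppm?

39.8 ppm

C_A = 702 ppm / 50 = 14.0 ppm.
C_mix = (C_A·V_A + C_B·V_B)/(V_A + V_B) = (14.0×153 + 60.8×188) / 341.0 = 39.8 ppm.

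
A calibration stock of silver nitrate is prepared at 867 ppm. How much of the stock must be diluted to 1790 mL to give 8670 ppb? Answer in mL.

8670 ppb = 8.67 ppm.
V₁ = C₂V₂/C₁ = 8.67 × 1790 / 867 = 17.9 mL.

17.9 mL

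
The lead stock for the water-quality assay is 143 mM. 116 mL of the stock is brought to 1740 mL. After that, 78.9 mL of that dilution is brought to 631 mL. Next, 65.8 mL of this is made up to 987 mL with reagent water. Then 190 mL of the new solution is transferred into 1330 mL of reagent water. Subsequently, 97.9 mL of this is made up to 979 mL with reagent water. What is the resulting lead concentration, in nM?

Overall dilution factor = 15 × 7.997 × 15 × 8 × 10 = 1.44 × 10⁵.
143 mM / 1.44 × 10⁵ = 9.93 × 10⁻⁴ mM = 993 nM.

993 nM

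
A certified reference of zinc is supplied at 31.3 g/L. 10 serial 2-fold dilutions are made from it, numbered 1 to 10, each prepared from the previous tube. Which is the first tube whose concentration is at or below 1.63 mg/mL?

tube 5

Tube n has concentration 31.3 g/L / 2ⁿ.
Need 2ⁿ ≥ 31.3 g/L / 1.63 mg/mL = 19.2, so n ≥ 4.26.
First such tube: n = 5.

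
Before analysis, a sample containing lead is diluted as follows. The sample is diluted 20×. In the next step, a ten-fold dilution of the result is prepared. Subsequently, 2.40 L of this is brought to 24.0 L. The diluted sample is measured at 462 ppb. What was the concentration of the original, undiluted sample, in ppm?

Overall dilution factor = 20 × 10 × 10 = 2000.
Original = 462 ppb × 2000 = 9.24 × 10⁵ ppb = 924 ppm.

924 ppm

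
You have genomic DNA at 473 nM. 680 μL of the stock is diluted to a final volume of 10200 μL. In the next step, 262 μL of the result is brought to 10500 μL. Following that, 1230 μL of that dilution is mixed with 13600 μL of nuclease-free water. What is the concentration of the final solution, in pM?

65.3 pM

Overall dilution factor = 15 × 40.08 × 12.06 = 7248.
473 nM / 7248 = 0.0653 nM = 65.3 pM.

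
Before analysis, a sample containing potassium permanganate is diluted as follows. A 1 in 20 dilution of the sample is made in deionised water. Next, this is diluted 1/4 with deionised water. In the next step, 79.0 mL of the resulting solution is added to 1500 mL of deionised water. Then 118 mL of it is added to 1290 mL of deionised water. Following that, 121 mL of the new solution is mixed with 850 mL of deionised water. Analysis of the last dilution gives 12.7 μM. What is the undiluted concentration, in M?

1.94 M

Overall dilution factor = 20 × 4 × 19.99 × 11.93 × 8.025 = 1.53 × 10⁵.
Original = 12.7 μM × 1.53 × 10⁵ = 1.94 × 10⁶ μM = 1.94 M.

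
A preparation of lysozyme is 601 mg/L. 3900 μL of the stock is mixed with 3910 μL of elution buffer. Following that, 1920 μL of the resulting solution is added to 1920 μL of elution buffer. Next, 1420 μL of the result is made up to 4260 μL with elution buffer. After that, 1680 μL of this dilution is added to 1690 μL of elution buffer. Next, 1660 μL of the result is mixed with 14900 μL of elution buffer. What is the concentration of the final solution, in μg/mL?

Overall dilution factor = 2.003 × 2 × 3 × 2.006 × 9.976 = 240.
601 mg/L / 240 = 2.50 mg/L = 2.50 μg/mL.

2.50 μg/mL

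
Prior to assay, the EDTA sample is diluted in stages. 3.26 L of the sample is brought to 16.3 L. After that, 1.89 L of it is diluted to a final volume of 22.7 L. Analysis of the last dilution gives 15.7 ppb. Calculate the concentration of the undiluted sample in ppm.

Overall dilution factor = 5 × 12.01 = 60.1.
Original = 15.7 ppb × 60.1 = 943 ppb = 0.943 ppm.

0.943 ppm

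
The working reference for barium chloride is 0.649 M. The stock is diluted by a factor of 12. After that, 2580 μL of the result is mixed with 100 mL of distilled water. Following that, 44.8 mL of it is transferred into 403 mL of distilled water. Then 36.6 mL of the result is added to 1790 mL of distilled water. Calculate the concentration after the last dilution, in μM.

Overall dilution factor = 12 × 39.76 × 9.996 × 49.91 = 2.38 × 10⁵.
0.649 M / 2.38 × 10⁵ = 2.73 × 10⁻⁶ M = 2.73 μM.

2.73 μM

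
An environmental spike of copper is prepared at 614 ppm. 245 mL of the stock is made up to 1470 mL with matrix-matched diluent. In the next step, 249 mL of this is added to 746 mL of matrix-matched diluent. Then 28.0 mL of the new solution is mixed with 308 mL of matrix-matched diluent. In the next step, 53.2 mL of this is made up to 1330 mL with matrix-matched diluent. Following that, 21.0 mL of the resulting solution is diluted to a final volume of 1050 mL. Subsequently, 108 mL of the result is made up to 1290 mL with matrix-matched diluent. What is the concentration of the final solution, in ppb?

0.143 ppb

Overall dilution factor = 6 × 3.996 × 12 × 25 × 50 × 11.94 = 4.30 × 10⁶.
614 ppm / 4.30 × 10⁶ = 1.43 × 10⁻⁴ ppm = 0.143 ppb.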